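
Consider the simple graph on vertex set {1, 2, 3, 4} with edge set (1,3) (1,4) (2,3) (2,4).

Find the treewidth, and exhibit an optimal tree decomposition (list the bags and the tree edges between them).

The largest bag has 3 vertices, giving width 2; this decomposition certifies tw(G) ≤ 2. Since 4–1–3–2–4 is a cycle in G, G is not acyclic. Forests are exactly the graphs of treewidth ≤ 1, so tw(G) ≥ 2. Combining the bounds, tw(G) = 2.

Treewidth 2.
One optimal decomposition is:
Bags: B1 = {1, 3, 4}  B2 = {2, 3, 4}
Tree: B1–B2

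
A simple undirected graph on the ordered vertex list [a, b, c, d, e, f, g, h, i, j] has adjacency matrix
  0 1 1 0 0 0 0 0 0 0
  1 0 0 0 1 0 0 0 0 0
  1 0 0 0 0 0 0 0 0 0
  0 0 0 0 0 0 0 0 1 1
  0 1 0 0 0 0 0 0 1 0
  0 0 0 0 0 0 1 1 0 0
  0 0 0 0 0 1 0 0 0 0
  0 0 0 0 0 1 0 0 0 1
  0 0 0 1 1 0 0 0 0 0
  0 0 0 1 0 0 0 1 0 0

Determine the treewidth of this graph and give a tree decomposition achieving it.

The largest bag has 2 vertices, giving width 1; this decomposition certifies tw(G) ≤ 1. Any graph with an edge has treewidth ≥ 1, and G has the edge g–f. The upper and lower bounds meet at 1, so that is the treewidth.

Treewidth 1.
One such decomposition:
Bags: B1 = {f, g}  B2 = {f, h}  B3 = {h, j}  B4 = {d, j}  B5 = {d, i}  B6 = {e, i}  B7 = {b, e}  B8 = {a, b}  B9 = {a, c}
Tree: B1–B2, B2–B3, B3–B4, B4–B5, B5–B6, B6–B7, B7–B8, B8–B9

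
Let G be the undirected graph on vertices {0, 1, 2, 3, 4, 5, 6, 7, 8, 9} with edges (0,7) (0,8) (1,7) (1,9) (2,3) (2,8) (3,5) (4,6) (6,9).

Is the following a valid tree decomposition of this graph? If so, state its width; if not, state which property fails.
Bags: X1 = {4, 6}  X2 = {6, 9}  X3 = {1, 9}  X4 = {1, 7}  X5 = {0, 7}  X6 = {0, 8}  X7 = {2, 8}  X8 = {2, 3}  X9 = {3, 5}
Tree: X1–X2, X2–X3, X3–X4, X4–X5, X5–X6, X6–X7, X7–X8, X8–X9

Yes; width 1.

Checking the three conditions: (i) the bags cover all of {0, 1, 2, 3, 4, 5, 6, 7, 8, 9}; (ii) for each edge, some bag contains both endpoints; (iii) the bags containing any fixed vertex form a subtree. All hold, so the decomposition is valid with width 2 − 1 = 1.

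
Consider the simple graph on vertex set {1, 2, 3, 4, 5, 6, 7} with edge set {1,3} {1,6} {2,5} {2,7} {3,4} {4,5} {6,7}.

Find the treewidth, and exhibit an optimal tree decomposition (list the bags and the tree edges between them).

Each bag holds 3 vertices, so the decomposition has width 2, which upper-bounds the treewidth. The edges 5–2–7–6–1–3–4–5 form a cycle, so G is not a tree and its treewidth is at least 2. The upper and lower bounds meet at 2, so that is the treewidth.

Treewidth 2.
One such decomposition:
Bags: B1 = {2, 5, 7}  B2 = {5, 6, 7}  B3 = {1, 5, 6}  B4 = {1, 3, 5}  B5 = {3, 4, 5}
Tree: B1–B2, B2–B3, B3–B4, B4–B5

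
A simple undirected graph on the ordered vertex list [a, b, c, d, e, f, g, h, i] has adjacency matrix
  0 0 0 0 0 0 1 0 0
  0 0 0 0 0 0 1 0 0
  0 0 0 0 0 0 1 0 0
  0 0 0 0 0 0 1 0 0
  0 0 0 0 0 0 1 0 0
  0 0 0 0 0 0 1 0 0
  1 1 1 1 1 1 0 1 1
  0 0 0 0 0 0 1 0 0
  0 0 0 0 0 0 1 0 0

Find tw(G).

1

A width-1 tree decomposition is:
Bags: B1 = {c, g}  B2 = {g, i}  B3 = {e, g}  B4 = {d, g}  B5 = {f, g}  B6 = {b, g}  B7 = {a, g}  B8 = {g, h}
Tree: B1–B2, B1–B3, B3–B4, B2–B5, B2–B6, B6–B7, B2–B8
The largest bag has 2 vertices, giving width 1; this decomposition certifies tw(G) ≤ 1. Any graph with an edge has treewidth ≥ 1, and G has the edge g–c. Therefore the treewidth is 1.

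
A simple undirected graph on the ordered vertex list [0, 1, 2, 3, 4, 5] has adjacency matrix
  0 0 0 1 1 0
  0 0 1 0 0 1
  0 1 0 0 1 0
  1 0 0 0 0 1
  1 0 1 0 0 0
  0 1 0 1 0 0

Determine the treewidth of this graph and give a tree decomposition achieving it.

Each bag holds 3 vertices, so the decomposition has width 2, which upper-bounds the treewidth. Since 1–5–3–0–4–2–1 is a cycle in G, G is not acyclic. Forests are exactly the graphs of treewidth ≤ 1, so tw(G) ≥ 2. Hence tw(G) = 2 exactly.

Treewidth 2.
Bags: B1 = {1, 3, 5}  B2 = {0, 1, 3}  B3 = {0, 1, 4}  B4 = {1, 2, 4}
Tree: B1–B2, B2–B3, B3–B4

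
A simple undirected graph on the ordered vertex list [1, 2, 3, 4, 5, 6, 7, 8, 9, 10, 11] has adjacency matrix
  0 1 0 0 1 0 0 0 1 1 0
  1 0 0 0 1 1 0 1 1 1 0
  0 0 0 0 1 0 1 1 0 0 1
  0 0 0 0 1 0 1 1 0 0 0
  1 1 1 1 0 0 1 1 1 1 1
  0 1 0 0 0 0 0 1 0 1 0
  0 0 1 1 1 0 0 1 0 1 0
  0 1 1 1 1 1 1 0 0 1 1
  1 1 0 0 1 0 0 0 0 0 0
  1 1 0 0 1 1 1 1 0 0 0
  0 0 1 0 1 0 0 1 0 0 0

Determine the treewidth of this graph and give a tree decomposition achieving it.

Every bag has size at most 4, so the width is 4 − 1 = 3 and tw(G) ≤ 3. For the lower bound, the 4 vertices {2, 5, 8, 10} are pairwise adjacent, and any tree decomposition puts a clique entirely inside one bag — forcing width ≥ 3. The upper and lower bounds meet at 3, so that is the treewidth.

Treewidth 3.
One such decomposition:
Bags: B1 = {2, 5, 8, 10}  B2 = {5, 7, 8, 10}  B3 = {3, 5, 7, 8}  B4 = {3, 5, 8, 11}  B5 = {1, 2, 5, 10}  B6 = {4, 5, 7, 8}  B7 = {1, 2, 5, 9}  B8 = {2, 6, 8, 10}
Tree: B1–B2, B2–B3, B3–B4, B1–B5, B3–B6, B5–B7, B1–B8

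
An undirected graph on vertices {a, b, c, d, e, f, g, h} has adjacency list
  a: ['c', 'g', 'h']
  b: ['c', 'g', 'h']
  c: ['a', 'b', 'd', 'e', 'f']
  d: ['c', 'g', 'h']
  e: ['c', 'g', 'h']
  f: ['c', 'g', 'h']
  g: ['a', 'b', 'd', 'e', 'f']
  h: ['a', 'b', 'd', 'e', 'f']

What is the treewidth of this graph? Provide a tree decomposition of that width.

Each bag holds 4 vertices, so the decomposition has width 3, which upper-bounds the treewidth. For the lower bound: the 4 vertex sets {d,g}, {f,h}, {c}, {e} are disjoint, each induces a connected subgraph, and every pair is joined by at least one edge of G. Contracting each set to a single vertex therefore yields K_{4} as a minor, and since treewidth is minor-monotone, tw(G) ≥ tw(K_{4}) = 3. Combining the bounds, tw(G) = 3.

Treewidth 3.
One such decomposition:
Bags: B1 = {c, d, g, h}  B2 = {c, f, g, h}  B3 = {c, e, g, h}  B4 = {a, c, g, h}  B5 = {b, c, g, h}
Tree: B1–B2, B2–B3, B3–B4, B4–B5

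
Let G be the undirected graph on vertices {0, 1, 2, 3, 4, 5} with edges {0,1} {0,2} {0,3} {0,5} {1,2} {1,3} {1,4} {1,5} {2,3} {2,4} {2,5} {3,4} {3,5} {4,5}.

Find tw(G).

A width-4 tree decomposition is:
Bags: B1 = {0, 1, 2, 3, 5}  B2 = {1, 2, 3, 4, 5}
Tree: B1–B2
Each bag holds 5 vertices, so the decomposition has width 4, which upper-bounds the treewidth. For the lower bound, the 5 vertices {0, 1, 2, 3, 5} are pairwise adjacent, and any tree decomposition puts a clique entirely inside one bag — forcing width ≥ 4. Therefore the treewidth is 4.

4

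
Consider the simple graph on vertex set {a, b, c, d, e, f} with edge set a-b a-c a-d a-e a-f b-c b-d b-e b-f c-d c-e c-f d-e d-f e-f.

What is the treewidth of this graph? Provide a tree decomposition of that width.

Treewidth 5.
One such decomposition:
Bags: B1 = {a, b, c, d, e, f}
Tree: (single bag)

With just one bag of size 6, the width is 6 − 1 = 5, so tw(G) ≤ 5. On the other hand G contains the 6-clique {a, b, c, d, e, f}. A clique must lie in a single bag of any decomposition, so no decomposition can have width below 5. Therefore the treewidth is 5.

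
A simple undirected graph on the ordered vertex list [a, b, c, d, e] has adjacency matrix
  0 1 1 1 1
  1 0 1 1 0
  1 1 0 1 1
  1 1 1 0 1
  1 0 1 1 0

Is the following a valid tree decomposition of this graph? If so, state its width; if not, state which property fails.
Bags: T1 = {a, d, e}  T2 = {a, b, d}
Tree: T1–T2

A tree decomposition must satisfy three properties: every vertex lies in some bag; for every edge, both endpoints lie together in some bag; and for every vertex, the bags containing it form a connected subtree. Here vertex c appears in no bag, so the decomposition is invalid.

No — vertex c appears in no bag.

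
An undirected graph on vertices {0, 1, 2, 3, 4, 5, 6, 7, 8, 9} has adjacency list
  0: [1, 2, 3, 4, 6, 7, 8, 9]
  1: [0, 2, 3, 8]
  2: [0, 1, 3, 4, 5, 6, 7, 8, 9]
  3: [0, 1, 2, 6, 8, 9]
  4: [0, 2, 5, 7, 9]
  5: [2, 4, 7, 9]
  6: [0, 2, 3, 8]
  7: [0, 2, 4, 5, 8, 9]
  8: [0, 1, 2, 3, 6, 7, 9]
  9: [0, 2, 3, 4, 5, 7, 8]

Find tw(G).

4

A width-4 tree decomposition is:
Bags: B1 = {0, 2, 3, 8, 9}  B2 = {0, 2, 7, 8, 9}  B3 = {0, 2, 4, 7, 9}  B4 = {2, 4, 5, 7, 9}  B5 = {0, 2, 3, 6, 8}  B6 = {0, 1, 2, 3, 8}
Tree: B1–B2, B2–B3, B3–B4, B1–B5, B5–B6
The largest bag has 5 vertices, giving width 4; this decomposition certifies tw(G) ≤ 4. On the other hand G contains the 5-clique {0, 1, 2, 3, 8}. A clique must lie in a single bag of any decomposition, so no decomposition can have width below 4. The upper and lower bounds meet at 4, so that is the treewidth.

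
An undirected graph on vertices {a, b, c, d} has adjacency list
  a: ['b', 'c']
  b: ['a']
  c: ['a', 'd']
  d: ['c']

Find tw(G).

1

A width-1 tree decomposition is:
Bags: B1 = {a, c}  B2 = {c, d}  B3 = {a, b}
Tree: B1–B2, B1–B3
The largest bag has 2 vertices, giving width 1; this decomposition certifies tw(G) ≤ 1. Any graph with an edge has treewidth ≥ 1, and G has the edge a–c. Hence tw(G) = 1 exactly.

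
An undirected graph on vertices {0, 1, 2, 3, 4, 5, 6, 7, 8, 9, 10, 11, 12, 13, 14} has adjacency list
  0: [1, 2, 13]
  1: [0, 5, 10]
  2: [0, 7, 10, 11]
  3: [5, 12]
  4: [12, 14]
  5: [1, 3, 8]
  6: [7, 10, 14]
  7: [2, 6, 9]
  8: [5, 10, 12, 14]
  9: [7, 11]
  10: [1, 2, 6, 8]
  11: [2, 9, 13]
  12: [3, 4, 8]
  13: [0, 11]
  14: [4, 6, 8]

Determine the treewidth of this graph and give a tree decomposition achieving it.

Treewidth 3.
Bags: B1 = {3, 4, 12, 14}  B2 = {3, 8, 12, 14}  B3 = {3, 5, 8, 14}  B4 = {5, 6, 8, 14}  B5 = {5, 6, 8, 10}  B6 = {1, 5, 6, 10}  B7 = {1, 6, 7, 10}  B8 = {1, 2, 7, 10}  B9 = {0, 1, 2, 7}  B10 = {0, 2, 7, 9}  B11 = {0, 2, 9, 11}  B12 = {0, 9, 11, 13}
Tree: B1–B2, B2–B3, B3–B4, B4–B5, B5–B6, B6–B7, B7–B8, B8–B9, B9–B10, B10–B11, B11–B12

Each bag holds 4 vertices, so the decomposition has width 3, which upper-bounds the treewidth. For the lower bound: the 4 vertex sets {3,4,12}, {14}, {8}, {1,5,6,10} are disjoint, each induces a connected subgraph, and every pair is joined by at least one edge of G. Contracting each set to a single vertex therefore yields K_{4} as a minor, and since treewidth is minor-monotone, tw(G) ≥ tw(K_{4}) = 3. Hence tw(G) = 3 exactly.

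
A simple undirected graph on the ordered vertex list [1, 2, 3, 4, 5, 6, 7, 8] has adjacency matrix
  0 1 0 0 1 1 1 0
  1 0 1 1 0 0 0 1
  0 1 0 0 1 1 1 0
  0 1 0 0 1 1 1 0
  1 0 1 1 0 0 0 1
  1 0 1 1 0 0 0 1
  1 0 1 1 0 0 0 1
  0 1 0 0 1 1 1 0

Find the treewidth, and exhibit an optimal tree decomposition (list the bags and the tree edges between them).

Treewidth 4.
One optimal decomposition is:
Bags: B1 = {1, 2, 3, 4, 8}  B2 = {1, 3, 4, 5, 8}  B3 = {1, 3, 4, 7, 8}  B4 = {1, 3, 4, 6, 8}
Tree: B1–B2, B2–B3, B3–B4

Each bag holds 5 vertices, so the decomposition has width 4, which upper-bounds the treewidth. For the lower bound: the 5 vertex sets {2,3}, {5,8}, {4,7}, {1}, {6} are disjoint, each induces a connected subgraph, and every pair is joined by at least one edge of G. Contracting each set to a single vertex therefore yields K_{5} as a minor, and since treewidth is minor-monotone, tw(G) ≥ tw(K_{5}) = 4. Hence tw(G) = 4 exactly.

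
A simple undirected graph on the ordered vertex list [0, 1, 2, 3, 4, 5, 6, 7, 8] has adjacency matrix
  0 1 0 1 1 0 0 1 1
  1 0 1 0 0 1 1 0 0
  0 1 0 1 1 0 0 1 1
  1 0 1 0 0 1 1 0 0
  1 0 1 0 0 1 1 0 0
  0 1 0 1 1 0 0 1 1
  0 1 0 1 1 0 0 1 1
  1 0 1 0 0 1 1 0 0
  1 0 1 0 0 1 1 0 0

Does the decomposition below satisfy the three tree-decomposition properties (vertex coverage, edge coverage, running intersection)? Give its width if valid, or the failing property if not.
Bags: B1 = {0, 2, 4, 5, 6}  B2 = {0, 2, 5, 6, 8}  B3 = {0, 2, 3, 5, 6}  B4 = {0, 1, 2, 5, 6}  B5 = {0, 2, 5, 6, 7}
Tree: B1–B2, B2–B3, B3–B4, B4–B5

Vertex coverage: the bags together contain {0, 1, 2, 3, 4, 5, 6, 7, 8}, the full vertex set. Edge coverage: each edge of G has both endpoints in at least one bag. Running intersection: for every vertex, the bags containing it form a connected subtree. All three properties hold, so this is a valid tree decomposition of width max|bag| − 1 = 4, and hence tw(G) ≤ 4.

Yes; width 4.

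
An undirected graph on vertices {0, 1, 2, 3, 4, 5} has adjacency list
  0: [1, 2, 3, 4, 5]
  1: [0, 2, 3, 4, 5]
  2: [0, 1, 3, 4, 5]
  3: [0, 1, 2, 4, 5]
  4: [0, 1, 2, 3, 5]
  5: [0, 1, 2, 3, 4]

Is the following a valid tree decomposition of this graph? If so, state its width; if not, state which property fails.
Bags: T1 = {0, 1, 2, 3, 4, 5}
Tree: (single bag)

Every vertex of G appears in some bag (union = {0, 1, 2, 3, 4, 5}); every edge is covered by a bag; and for each vertex v the set of bags containing v is connected in the bag tree. The decomposition is therefore valid. The largest bag has 6 vertices, so the width is 5.

Yes; width 5.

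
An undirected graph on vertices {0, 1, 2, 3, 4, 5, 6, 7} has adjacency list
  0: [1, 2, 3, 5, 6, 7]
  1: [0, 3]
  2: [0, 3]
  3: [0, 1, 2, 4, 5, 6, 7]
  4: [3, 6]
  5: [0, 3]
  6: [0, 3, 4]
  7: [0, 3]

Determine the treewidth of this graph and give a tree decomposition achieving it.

Treewidth 2.
Bags: B1 = {0, 3, 6}  B2 = {0, 2, 3}  B3 = {0, 1, 3}  B4 = {0, 3, 7}  B5 = {0, 3, 5}  B6 = {3, 4, 6}
Tree: B1–B2, B1–B3, B2–B4, B2–B5, B1–B6

The largest bag has 3 vertices, giving width 2; this decomposition certifies tw(G) ≤ 2. Conversely, {0, 1, 3} is a clique of size 3, and the vertices of any clique must share a bag in every tree decomposition; so some bag has ≥ 3 vertices and tw(G) ≥ 2. Hence tw(G) = 2 exactly.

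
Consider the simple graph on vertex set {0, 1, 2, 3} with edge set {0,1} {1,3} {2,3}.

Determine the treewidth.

1

A width-1 tree decomposition is:
Bags: B1 = {2, 3}  B2 = {1, 3}  B3 = {0, 1}
Tree: B1–B2, B2–B3
The largest bag has 2 vertices, giving width 1; this decomposition certifies tw(G) ≤ 1. Since G has at least one edge (e.g. 2–3), it is not an edgeless graph, so tw(G) ≥ 1. Combining the bounds, tw(G) = 1.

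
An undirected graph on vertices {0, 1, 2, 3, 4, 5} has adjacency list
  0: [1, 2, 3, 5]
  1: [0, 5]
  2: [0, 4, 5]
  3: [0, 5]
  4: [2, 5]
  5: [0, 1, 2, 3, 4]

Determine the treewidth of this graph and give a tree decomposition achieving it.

Every bag has size at most 3, so the width is 3 − 1 = 2 and tw(G) ≤ 2. Conversely, {0, 1, 5} is a clique of size 3, and the vertices of any clique must share a bag in every tree decomposition; so some bag has ≥ 3 vertices and tw(G) ≥ 2. Therefore the treewidth is 2.

Treewidth 2.
One optimal decomposition is:
Bags: B1 = {0, 3, 5}  B2 = {0, 2, 5}  B3 = {2, 4, 5}  B4 = {0, 1, 5}
Tree: B1–B2, B2–B3, B1–B4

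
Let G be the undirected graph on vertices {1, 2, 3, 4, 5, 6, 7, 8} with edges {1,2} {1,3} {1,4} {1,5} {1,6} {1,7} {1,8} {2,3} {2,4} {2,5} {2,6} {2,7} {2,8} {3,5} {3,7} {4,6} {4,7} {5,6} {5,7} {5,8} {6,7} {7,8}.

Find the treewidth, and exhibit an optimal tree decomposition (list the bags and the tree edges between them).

Each bag holds 5 vertices, so the decomposition has width 4, which upper-bounds the treewidth. For the lower bound, the 5 vertices {1, 2, 4, 6, 7} are pairwise adjacent, and any tree decomposition puts a clique entirely inside one bag — forcing width ≥ 4. Combining the bounds, tw(G) = 4.

Treewidth 4.
One optimal decomposition is:
Bags: B1 = {1, 2, 5, 6, 7}  B2 = {1, 2, 5, 7, 8}  B3 = {1, 2, 4, 6, 7}  B4 = {1, 2, 3, 5, 7}
Tree: B1–B2, B1–B3, B1–B4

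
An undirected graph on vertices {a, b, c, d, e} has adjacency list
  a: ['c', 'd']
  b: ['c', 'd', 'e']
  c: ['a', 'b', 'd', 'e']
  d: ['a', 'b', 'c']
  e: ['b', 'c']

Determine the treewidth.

2

A width-2 tree decomposition is:
Bags: B1 = {b, c, d}  B2 = {a, c, d}  B3 = {b, c, e}
Tree: B1–B2, B1–B3
The largest bag has 3 vertices, giving width 2; this decomposition certifies tw(G) ≤ 2. On the other hand G contains the 3-clique {a, c, d}. A clique must lie in a single bag of any decomposition, so no decomposition can have width below 2. Therefore the treewidth is 2.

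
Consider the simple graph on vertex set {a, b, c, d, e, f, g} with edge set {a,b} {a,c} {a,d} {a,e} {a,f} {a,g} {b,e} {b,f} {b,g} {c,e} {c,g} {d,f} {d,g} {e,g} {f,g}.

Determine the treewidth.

3

A width-3 tree decomposition is:
Bags: B1 = {a, d, f, g}  B2 = {a, b, f, g}  B3 = {a, b, e, g}  B4 = {a, c, e, g}
Tree: B1–B2, B2–B3, B3–B4
The largest bag has 4 vertices, giving width 3; this decomposition certifies tw(G) ≤ 3. On the other hand G contains the 4-clique {a, c, e, g}. A clique must lie in a single bag of any decomposition, so no decomposition can have width below 3. Hence tw(G) = 3 exactly.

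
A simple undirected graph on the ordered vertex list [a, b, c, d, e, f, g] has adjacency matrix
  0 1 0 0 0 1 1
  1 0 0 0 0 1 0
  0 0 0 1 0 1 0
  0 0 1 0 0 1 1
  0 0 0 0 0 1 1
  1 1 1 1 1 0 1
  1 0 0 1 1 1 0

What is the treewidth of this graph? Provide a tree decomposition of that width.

Every bag has size at most 3, so the width is 3 − 1 = 2 and tw(G) ≤ 2. For the lower bound, the 3 vertices {d, f, g} are pairwise adjacent, and any tree decomposition puts a clique entirely inside one bag — forcing width ≥ 2. Therefore the treewidth is 2.

Treewidth 2.
One optimal decomposition is:
Bags: B1 = {d, f, g}  B2 = {e, f, g}  B3 = {a, f, g}  B4 = {c, d, f}  B5 = {a, b, f}
Tree: B1–B2, B2–B3, B1–B4, B3–B5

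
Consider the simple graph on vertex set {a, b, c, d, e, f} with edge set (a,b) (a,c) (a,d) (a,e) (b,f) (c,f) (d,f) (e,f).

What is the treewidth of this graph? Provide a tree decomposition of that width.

Treewidth 2.
One such decomposition:
Bags: B1 = {a, b, f}  B2 = {a, e, f}  B3 = {a, d, f}  B4 = {a, c, f}
Tree: B1–B2, B2–B3, B3–B4

Each bag holds 3 vertices, so the decomposition has width 2, which upper-bounds the treewidth. The edges a–b–f–e–a form a cycle, so G is not a tree and its treewidth is at least 2. Therefore the treewidth is 2.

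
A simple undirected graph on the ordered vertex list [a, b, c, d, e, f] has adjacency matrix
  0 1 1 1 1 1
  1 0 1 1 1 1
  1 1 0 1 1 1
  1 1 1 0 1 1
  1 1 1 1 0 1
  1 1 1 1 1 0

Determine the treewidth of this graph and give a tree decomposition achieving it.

Treewidth 5.
One optimal decomposition is:
Bags: B1 = {a, b, c, d, e, f}
Tree: (single bag)

A single bag containing all 6 vertices is trivially a valid decomposition of width 5. For the lower bound, the 6 vertices {a, b, c, d, e, f} are pairwise adjacent, and any tree decomposition puts a clique entirely inside one bag — forcing width ≥ 5. The upper and lower bounds meet at 5, so that is the treewidth.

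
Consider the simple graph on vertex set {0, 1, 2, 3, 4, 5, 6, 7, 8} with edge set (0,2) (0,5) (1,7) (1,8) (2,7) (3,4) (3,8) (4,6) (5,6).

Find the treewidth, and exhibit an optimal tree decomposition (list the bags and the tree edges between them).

Treewidth 2.
Bags: B1 = {0, 2, 5}  B2 = {2, 5, 7}  B3 = {1, 5, 7}  B4 = {1, 5, 8}  B5 = {3, 5, 8}  B6 = {3, 4, 5}  B7 = {4, 5, 6}
Tree: B1–B2, B2–B3, B3–B4, B4–B5, B5–B6, B6–B7

Every bag has size at most 3, so the width is 3 − 1 = 2 and tw(G) ≤ 2. For the lower bound, G contains the cycle 5–0–2–7–1–8–3–4–6–5, so G is not a forest; only forests have treewidth ≤ 1, hence tw(G) ≥ 2. Hence tw(G) = 2 exactly.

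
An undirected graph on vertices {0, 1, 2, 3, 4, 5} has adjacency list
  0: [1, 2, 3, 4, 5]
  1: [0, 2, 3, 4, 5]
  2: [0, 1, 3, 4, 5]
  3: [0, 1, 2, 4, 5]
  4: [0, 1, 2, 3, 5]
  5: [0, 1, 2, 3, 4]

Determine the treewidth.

5

A width-5 tree decomposition is:
Bags: B1 = {0, 1, 2, 3, 4, 5}
Tree: (single bag)
A single bag containing all 6 vertices is trivially a valid decomposition of width 5. Conversely, {0, 1, 2, 3, 4, 5} is a clique of size 6, and the vertices of any clique must share a bag in every tree decomposition; so some bag has ≥ 6 vertices and tw(G) ≥ 5. Therefore the treewidth is 5.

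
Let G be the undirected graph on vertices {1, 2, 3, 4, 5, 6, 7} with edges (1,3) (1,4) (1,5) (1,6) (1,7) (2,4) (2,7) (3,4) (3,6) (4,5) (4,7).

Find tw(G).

A width-2 tree decomposition is:
Bags: B1 = {1, 3, 4}  B2 = {1, 4, 7}  B3 = {1, 4, 5}  B4 = {1, 3, 6}  B5 = {2, 4, 7}
Tree: B1–B2, B1–B3, B1–B4, B2–B5
Every bag has size at most 3, so the width is 3 − 1 = 2 and tw(G) ≤ 2. On the other hand G contains the 3-clique {1, 3, 4}. A clique must lie in a single bag of any decomposition, so no decomposition can have width below 2. The upper and lower bounds meet at 2, so that is the treewidth.

2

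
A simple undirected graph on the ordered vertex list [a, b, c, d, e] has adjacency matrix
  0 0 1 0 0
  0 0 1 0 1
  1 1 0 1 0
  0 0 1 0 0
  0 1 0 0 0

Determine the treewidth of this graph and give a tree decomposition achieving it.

The largest bag has 2 vertices, giving width 1; this decomposition certifies tw(G) ≤ 1. G has an edge, so its treewidth is at least 1. The upper and lower bounds meet at 1, so that is the treewidth.

Treewidth 1.
One optimal decomposition is:
Bags: B1 = {b, c}  B2 = {a, c}  B3 = {c, d}  B4 = {b, e}
Tree: B1–B2, B1–B3, B1–B4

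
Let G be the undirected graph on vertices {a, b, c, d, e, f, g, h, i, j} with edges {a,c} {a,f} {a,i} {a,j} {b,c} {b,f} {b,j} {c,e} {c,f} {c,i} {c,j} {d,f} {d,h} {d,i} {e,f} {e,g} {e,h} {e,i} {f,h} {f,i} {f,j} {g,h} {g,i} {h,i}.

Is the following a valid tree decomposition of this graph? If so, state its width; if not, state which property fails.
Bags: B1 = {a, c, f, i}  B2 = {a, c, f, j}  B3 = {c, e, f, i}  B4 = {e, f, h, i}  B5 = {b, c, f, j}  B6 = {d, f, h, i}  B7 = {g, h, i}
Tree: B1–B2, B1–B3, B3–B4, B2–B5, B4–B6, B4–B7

A tree decomposition must satisfy three properties: every vertex lies in some bag; for every edge, both endpoints lie together in some bag; and for every vertex, the bags containing it form a connected subtree. Here edge (e,g) lies in no bag, so the decomposition is invalid.

No — edge (e,g) lies in no bag.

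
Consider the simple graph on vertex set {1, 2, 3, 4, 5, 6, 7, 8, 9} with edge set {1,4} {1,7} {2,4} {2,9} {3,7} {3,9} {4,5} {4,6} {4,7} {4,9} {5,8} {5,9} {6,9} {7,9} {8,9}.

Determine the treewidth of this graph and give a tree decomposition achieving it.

Every bag has size at most 3, so the width is 3 − 1 = 2 and tw(G) ≤ 2. For the lower bound, the 3 vertices {1, 4, 7} are pairwise adjacent, and any tree decomposition puts a clique entirely inside one bag — forcing width ≥ 2. Hence tw(G) = 2 exactly.

Treewidth 2.
One optimal decomposition is:
Bags: B1 = {4, 7, 9}  B2 = {3, 7, 9}  B3 = {4, 5, 9}  B4 = {1, 4, 7}  B5 = {4, 6, 9}  B6 = {2, 4, 9}  B7 = {5, 8, 9}
Tree: B1–B2, B1–B3, B1–B4, B3–B5, B5–B6, B3–B7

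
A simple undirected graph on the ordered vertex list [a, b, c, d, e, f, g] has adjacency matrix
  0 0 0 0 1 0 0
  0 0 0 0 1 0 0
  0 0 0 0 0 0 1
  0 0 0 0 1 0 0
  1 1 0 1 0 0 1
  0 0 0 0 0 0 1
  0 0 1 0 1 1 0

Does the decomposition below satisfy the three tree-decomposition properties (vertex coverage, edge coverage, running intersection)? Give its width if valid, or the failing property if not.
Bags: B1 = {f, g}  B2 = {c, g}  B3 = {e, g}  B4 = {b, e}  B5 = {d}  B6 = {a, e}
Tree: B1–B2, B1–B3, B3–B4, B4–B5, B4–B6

A tree decomposition must satisfy three properties: every vertex lies in some bag; for every edge, both endpoints lie together in some bag; and for every vertex, the bags containing it form a connected subtree. Here edge (e,d) lies in no bag, so the decomposition is invalid.

No — edge (e,d) lies in no bag.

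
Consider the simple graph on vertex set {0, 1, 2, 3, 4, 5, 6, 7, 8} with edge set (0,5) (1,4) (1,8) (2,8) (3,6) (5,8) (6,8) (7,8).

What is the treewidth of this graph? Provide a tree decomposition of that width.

Treewidth 1.
Bags: B1 = {5, 8}  B2 = {2, 8}  B3 = {6, 8}  B4 = {3, 6}  B5 = {1, 8}  B6 = {0, 5}  B7 = {7, 8}  B8 = {1, 4}
Tree: B1–B2, B2–B3, B3–B4, B2–B5, B1–B6, B5–B7, B5–B8

The largest bag has 2 vertices, giving width 1; this decomposition certifies tw(G) ≤ 1. Since G has at least one edge (e.g. 8–5), it is not an edgeless graph, so tw(G) ≥ 1. Hence tw(G) = 1 exactly.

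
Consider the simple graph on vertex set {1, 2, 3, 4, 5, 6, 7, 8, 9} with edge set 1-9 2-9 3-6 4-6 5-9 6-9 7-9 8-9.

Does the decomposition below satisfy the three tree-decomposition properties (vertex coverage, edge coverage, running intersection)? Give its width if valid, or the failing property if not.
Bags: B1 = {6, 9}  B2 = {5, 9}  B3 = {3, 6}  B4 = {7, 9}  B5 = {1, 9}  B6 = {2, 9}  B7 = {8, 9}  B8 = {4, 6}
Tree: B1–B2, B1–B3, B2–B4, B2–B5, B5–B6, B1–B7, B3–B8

Every vertex of G appears in some bag (union = {1, 2, 3, 4, 5, 6, 7, 8, 9}); every edge is covered by a bag; and for each vertex v the set of bags containing v is connected in the bag tree. The decomposition is therefore valid. The largest bag has 2 vertices, so the width is 1.

Yes; width 1.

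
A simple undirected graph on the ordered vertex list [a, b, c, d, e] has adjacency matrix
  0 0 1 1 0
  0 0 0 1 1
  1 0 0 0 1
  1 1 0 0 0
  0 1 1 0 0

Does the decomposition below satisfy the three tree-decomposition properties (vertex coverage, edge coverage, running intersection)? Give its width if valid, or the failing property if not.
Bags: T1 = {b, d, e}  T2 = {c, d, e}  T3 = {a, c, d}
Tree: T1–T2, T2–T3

Every vertex of G appears in some bag (union = {a, b, c, d, e}); every edge is covered by a bag; and for each vertex v the set of bags containing v is connected in the bag tree. The decomposition is therefore valid. The largest bag has 3 vertices, so the width is 2.

Yes; width 2.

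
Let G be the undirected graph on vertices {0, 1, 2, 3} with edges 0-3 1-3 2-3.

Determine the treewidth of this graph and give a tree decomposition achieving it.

Treewidth 1.
One optimal decomposition is:
Bags: B1 = {2, 3}  B2 = {1, 3}  B3 = {0, 3}
Tree: B1–B2, B2–B3

Each bag holds 2 vertices, so the decomposition has width 1, which upper-bounds the treewidth. Since G has at least one edge (e.g. 3–2), it is not an edgeless graph, so tw(G) ≥ 1. The upper and lower bounds meet at 1, so that is the treewidth.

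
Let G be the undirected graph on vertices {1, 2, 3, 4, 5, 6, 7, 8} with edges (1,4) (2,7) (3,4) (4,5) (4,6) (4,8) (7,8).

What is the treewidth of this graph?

1

A width-1 tree decomposition is:
Bags: B1 = {4, 5}  B2 = {1, 4}  B3 = {3, 4}  B4 = {4, 8}  B5 = {7, 8}  B6 = {2, 7}  B7 = {4, 6}
Tree: B1–B2, B2–B3, B1–B4, B4–B5, B5–B6, B2–B7
Each bag holds 2 vertices, so the decomposition has width 1, which upper-bounds the treewidth. Since G has at least one edge (e.g. 5–4), it is not an edgeless graph, so tw(G) ≥ 1. Therefore the treewidth is 1.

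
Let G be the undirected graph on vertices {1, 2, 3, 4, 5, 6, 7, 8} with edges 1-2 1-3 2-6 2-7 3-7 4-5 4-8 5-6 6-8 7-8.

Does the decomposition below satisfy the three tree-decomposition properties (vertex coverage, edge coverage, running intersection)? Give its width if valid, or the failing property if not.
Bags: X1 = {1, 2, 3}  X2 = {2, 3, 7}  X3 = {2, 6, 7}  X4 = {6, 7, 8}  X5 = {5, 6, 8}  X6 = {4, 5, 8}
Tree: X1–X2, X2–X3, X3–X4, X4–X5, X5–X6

Vertex coverage: the bags together contain {1, 2, 3, 4, 5, 6, 7, 8}, the full vertex set. Edge coverage: each edge of G has both endpoints in at least one bag. Running intersection: for every vertex, the bags containing it form a connected subtree. All three properties hold, so this is a valid tree decomposition of width max|bag| − 1 = 2, and hence tw(G) ≤ 2.

Yes; width 2.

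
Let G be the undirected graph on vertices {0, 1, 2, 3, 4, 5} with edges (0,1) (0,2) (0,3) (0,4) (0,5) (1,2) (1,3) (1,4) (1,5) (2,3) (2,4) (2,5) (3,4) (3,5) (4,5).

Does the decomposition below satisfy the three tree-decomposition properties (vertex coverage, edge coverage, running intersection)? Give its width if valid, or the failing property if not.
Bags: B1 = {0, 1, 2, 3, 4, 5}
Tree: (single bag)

Every vertex of G appears in some bag (union = {0, 1, 2, 3, 4, 5}); every edge is covered by a bag; and for each vertex v the set of bags containing v is connected in the bag tree. The decomposition is therefore valid. The largest bag has 6 vertices, so the width is 5.

Yes; width 5.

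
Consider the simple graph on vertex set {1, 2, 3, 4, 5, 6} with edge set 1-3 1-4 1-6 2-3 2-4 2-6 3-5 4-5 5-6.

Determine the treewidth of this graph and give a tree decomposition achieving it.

Every bag has size at most 4, so the width is 4 − 1 = 3 and tw(G) ≤ 3. For the lower bound: the 4 vertex sets {1,6}, {2,3}, {4}, {5} are disjoint, each induces a connected subgraph, and every pair is joined by at least one edge of G. Contracting each set to a single vertex therefore yields K_{4} as a minor, and since treewidth is minor-monotone, tw(G) ≥ tw(K_{4}) = 3. Combining the bounds, tw(G) = 3.

Treewidth 3.
One optimal decomposition is:
Bags: B1 = {1, 3, 4, 6}  B2 = {2, 3, 4, 6}  B3 = {3, 4, 5, 6}
Tree: B1–B2, B2–B3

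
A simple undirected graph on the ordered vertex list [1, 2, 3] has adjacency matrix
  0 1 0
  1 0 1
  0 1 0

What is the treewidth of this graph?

A width-1 tree decomposition is:
Bags: B1 = {2, 3}  B2 = {1, 2}
Tree: B1–B2
The largest bag has 2 vertices, giving width 1; this decomposition certifies tw(G) ≤ 1. Any graph with an edge has treewidth ≥ 1, and G has the edge 2–3. Hence tw(G) = 1 exactly.

1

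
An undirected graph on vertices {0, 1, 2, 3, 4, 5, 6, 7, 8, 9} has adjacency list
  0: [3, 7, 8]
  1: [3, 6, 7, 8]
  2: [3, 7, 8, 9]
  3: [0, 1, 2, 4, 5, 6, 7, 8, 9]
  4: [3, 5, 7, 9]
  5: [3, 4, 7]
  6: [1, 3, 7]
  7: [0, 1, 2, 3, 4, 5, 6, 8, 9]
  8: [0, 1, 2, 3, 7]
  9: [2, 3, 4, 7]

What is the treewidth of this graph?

3

A width-3 tree decomposition is:
Bags: B1 = {1, 3, 7, 8}  B2 = {2, 3, 7, 8}  B3 = {2, 3, 7, 9}  B4 = {0, 3, 7, 8}  B5 = {3, 4, 7, 9}  B6 = {1, 3, 6, 7}  B7 = {3, 4, 5, 7}
Tree: B1–B2, B2–B3, B1–B4, B3–B5, B1–B6, B5–B7
The largest bag has 4 vertices, giving width 3; this decomposition certifies tw(G) ≤ 3. Conversely, {3, 4, 7, 9} is a clique of size 4, and the vertices of any clique must share a bag in every tree decomposition; so some bag has ≥ 4 vertices and tw(G) ≥ 3. The upper and lower bounds meet at 3, so that is the treewidth.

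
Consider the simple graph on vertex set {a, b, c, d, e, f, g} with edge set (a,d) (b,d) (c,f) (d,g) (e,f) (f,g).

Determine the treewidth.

A width-1 tree decomposition is:
Bags: B1 = {f, g}  B2 = {d, g}  B3 = {a, d}  B4 = {b, d}  B5 = {c, f}  B6 = {e, f}
Tree: B1–B2, B2–B3, B3–B4, B1–B5, B1–B6
Each bag holds 2 vertices, so the decomposition has width 1, which upper-bounds the treewidth. Any graph with an edge has treewidth ≥ 1, and G has the edge g–f. The upper and lower bounds meet at 1, so that is the treewidth.

1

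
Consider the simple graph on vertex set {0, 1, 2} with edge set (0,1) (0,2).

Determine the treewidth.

1

A width-1 tree decomposition is:
Bags: B1 = {0, 1}  B2 = {0, 2}
Tree: B1–B2
Every bag has size at most 2, so the width is 2 − 1 = 1 and tw(G) ≤ 1. Any graph with an edge has treewidth ≥ 1, and G has the edge 0–1. Therefore the treewidth is 1.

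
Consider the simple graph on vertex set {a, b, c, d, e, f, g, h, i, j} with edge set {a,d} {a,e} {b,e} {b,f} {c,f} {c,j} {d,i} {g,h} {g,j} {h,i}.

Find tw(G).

A width-2 tree decomposition is:
Bags: B1 = {a, d, e}  B2 = {b, d, e}  B3 = {b, d, f}  B4 = {c, d, f}  B5 = {c, d, j}  B6 = {d, g, j}  B7 = {d, g, h}  B8 = {d, h, i}
Tree: B1–B2, B2–B3, B3–B4, B4–B5, B5–B6, B6–B7, B7–B8
Each bag holds 3 vertices, so the decomposition has width 2, which upper-bounds the treewidth. Since d–a–e–b–f–c–j–g–h–i–d is a cycle in G, G is not acyclic. Forests are exactly the graphs of treewidth ≤ 1, so tw(G) ≥ 2. Therefore the treewidth is 2.

2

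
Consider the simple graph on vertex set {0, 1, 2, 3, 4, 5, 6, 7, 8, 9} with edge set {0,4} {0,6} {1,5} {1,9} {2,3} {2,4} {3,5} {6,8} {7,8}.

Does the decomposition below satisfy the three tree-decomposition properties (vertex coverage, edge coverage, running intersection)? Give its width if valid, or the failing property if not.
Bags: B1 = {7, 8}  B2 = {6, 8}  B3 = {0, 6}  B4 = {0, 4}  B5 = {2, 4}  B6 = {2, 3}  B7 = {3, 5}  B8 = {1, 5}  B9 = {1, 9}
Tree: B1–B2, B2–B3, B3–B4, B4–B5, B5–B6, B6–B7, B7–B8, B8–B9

Every vertex of G appears in some bag (union = {0, 1, 2, 3, 4, 5, 6, 7, 8, 9}); every edge is covered by a bag; and for each vertex v the set of bags containing v is connected in the bag tree. The decomposition is therefore valid. The largest bag has 2 vertices, so the width is 1.

Yes; width 1.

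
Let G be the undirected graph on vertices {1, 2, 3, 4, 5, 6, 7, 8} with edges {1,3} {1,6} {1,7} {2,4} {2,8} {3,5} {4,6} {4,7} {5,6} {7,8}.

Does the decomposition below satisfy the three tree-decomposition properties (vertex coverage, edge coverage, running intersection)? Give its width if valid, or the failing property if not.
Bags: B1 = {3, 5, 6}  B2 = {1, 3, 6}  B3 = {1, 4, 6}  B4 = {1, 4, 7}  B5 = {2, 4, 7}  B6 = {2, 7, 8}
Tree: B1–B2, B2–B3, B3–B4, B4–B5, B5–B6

Every vertex of G appears in some bag (union = {1, 2, 3, 4, 5, 6, 7, 8}); every edge is covered by a bag; and for each vertex v the set of bags containing v is connected in the bag tree. The decomposition is therefore valid. The largest bag has 3 vertices, so the width is 2.

Yes; width 2.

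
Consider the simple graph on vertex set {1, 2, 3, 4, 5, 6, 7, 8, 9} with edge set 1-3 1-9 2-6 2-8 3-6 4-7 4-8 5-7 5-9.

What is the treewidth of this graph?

A width-2 tree decomposition is:
Bags: B1 = {5, 7, 9}  B2 = {1, 7, 9}  B3 = {1, 3, 7}  B4 = {3, 6, 7}  B5 = {2, 6, 7}  B6 = {2, 7, 8}  B7 = {4, 7, 8}
Tree: B1–B2, B2–B3, B3–B4, B4–B5, B5–B6, B6–B7
The largest bag has 3 vertices, giving width 2; this decomposition certifies tw(G) ≤ 2. The edges 7–5–9–1–3–6–2–8–4–7 form a cycle, so G is not a tree and its treewidth is at least 2. Combining the bounds, tw(G) = 2.

2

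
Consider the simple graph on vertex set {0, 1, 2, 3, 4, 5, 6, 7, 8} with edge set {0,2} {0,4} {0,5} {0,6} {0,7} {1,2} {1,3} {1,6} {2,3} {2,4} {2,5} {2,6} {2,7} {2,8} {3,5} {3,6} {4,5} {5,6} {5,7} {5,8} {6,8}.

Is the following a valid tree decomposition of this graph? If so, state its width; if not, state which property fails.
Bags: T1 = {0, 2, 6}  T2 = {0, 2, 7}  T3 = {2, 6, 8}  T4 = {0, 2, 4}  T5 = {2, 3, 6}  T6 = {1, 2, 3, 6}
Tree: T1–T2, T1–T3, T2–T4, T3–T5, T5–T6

No — vertex 5 appears in no bag.

A tree decomposition must satisfy three properties: every vertex lies in some bag; for every edge, both endpoints lie together in some bag; and for every vertex, the bags containing it form a connected subtree. Here vertex 5 appears in no bag, so the decomposition is invalid.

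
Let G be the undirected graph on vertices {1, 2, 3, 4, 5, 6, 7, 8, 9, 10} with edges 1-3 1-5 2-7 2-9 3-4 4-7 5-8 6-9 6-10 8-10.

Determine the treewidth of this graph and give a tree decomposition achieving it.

Treewidth 2.
One optimal decomposition is:
Bags: B1 = {6, 8, 10}  B2 = {5, 6, 8}  B3 = {1, 5, 6}  B4 = {1, 3, 6}  B5 = {3, 4, 6}  B6 = {4, 6, 7}  B7 = {2, 6, 7}  B8 = {2, 6, 9}
Tree: B1–B2, B2–B3, B3–B4, B4–B5, B5–B6, B6–B7, B7–B8

The largest bag has 3 vertices, giving width 2; this decomposition certifies tw(G) ≤ 2. For the lower bound, G contains the cycle 6–10–8–5–1–3–4–7–2–9–6, so G is not a forest; only forests have treewidth ≤ 1, hence tw(G) ≥ 2. The upper and lower bounds meet at 2, so that is the treewidth.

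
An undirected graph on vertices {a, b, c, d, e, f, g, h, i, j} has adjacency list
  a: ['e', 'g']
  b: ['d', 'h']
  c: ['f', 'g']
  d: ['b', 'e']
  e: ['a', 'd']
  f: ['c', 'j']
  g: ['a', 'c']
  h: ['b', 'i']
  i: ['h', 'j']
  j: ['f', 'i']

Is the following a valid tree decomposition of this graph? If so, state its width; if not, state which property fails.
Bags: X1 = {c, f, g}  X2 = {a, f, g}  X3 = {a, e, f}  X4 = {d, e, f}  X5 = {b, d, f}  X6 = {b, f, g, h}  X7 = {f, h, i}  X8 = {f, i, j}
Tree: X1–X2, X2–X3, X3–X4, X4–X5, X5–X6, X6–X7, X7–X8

No — bags containing vertex g are not connected in the tree.

A tree decomposition must satisfy three properties: every vertex lies in some bag; for every edge, both endpoints lie together in some bag; and for every vertex, the bags containing it form a connected subtree. Here bags containing vertex g are not connected in the tree, so the decomposition is invalid.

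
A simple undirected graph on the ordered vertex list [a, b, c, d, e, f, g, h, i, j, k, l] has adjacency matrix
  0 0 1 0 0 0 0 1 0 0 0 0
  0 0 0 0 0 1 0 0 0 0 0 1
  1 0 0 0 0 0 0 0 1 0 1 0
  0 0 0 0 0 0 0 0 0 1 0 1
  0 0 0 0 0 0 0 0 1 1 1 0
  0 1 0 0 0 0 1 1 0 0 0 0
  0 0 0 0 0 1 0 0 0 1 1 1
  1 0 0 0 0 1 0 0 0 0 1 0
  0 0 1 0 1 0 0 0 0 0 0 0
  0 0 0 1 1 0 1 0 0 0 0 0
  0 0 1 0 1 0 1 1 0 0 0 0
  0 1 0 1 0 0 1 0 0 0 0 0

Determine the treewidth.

A width-3 tree decomposition is:
Bags: B1 = {a, c, h, i}  B2 = {c, h, i, k}  B3 = {e, h, i, k}  B4 = {e, f, h, k}  B5 = {e, f, g, k}  B6 = {e, f, g, j}  B7 = {b, f, g, j}  B8 = {b, g, j, l}  B9 = {b, d, j, l}
Tree: B1–B2, B2–B3, B3–B4, B4–B5, B5–B6, B6–B7, B7–B8, B8–B9
Every bag has size at most 4, so the width is 4 − 1 = 3 and tw(G) ≤ 3. For the lower bound: the 4 vertex sets {a,c,i}, {h}, {k}, {e,f,g,j} are disjoint, each induces a connected subgraph, and every pair is joined by at least one edge of G. Contracting each set to a single vertex therefore yields K_{4} as a minor, and since treewidth is minor-monotone, tw(G) ≥ tw(K_{4}) = 3. Therefore the treewidth is 3.

3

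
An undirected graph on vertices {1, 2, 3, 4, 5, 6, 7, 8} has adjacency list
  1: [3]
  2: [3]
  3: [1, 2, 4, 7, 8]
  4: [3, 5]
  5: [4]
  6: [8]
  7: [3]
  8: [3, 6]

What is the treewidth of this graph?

A width-1 tree decomposition is:
Bags: B1 = {1, 3}  B2 = {2, 3}  B3 = {3, 7}  B4 = {3, 8}  B5 = {3, 4}  B6 = {6, 8}  B7 = {4, 5}
Tree: B1–B2, B1–B3, B3–B4, B2–B5, B4–B6, B5–B7
The largest bag has 2 vertices, giving width 1; this decomposition certifies tw(G) ≤ 1. G has an edge, so its treewidth is at least 1. Combining the bounds, tw(G) = 1.

1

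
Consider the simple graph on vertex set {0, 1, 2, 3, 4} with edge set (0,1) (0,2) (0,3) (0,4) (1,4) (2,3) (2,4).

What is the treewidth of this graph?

A width-2 tree decomposition is:
Bags: B1 = {0, 2, 4}  B2 = {0, 2, 3}  B3 = {0, 1, 4}
Tree: B1–B2, B1–B3
Each bag holds 3 vertices, so the decomposition has width 2, which upper-bounds the treewidth. Conversely, {0, 1, 4} is a clique of size 3, and the vertices of any clique must share a bag in every tree decomposition; so some bag has ≥ 3 vertices and tw(G) ≥ 2. Combining the bounds, tw(G) = 2.

2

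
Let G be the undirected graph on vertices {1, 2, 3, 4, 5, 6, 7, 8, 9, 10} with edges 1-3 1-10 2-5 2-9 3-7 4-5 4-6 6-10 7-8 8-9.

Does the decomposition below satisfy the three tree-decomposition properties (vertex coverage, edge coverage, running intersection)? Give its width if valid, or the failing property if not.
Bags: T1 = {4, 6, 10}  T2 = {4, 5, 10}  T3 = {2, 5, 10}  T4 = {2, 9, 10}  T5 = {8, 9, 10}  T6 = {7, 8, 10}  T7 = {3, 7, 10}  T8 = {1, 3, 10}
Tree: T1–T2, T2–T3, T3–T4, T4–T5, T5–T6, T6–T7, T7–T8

Yes; width 2.

Every vertex of G appears in some bag (union = {1, 2, 3, 4, 5, 6, 7, 8, 9, 10}); every edge is covered by a bag; and for each vertex v the set of bags containing v is connected in the bag tree. The decomposition is therefore valid. The largest bag has 3 vertices, so the width is 2.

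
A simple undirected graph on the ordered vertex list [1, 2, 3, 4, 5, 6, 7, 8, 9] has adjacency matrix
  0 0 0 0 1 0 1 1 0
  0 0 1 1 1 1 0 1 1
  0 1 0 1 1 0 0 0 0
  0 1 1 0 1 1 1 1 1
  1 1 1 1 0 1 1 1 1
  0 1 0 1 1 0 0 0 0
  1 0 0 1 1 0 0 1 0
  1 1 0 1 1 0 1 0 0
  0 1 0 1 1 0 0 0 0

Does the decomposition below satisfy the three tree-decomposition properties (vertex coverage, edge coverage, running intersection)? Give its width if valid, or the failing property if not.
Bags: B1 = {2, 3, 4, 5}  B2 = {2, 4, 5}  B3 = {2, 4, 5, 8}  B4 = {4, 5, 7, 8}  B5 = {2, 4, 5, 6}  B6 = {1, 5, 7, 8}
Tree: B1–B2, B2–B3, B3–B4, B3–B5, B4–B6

No — vertex 9 appears in no bag.

A tree decomposition must satisfy three properties: every vertex lies in some bag; for every edge, both endpoints lie together in some bag; and for every vertex, the bags containing it form a connected subtree. Here vertex 9 appears in no bag, so the decomposition is invalid.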